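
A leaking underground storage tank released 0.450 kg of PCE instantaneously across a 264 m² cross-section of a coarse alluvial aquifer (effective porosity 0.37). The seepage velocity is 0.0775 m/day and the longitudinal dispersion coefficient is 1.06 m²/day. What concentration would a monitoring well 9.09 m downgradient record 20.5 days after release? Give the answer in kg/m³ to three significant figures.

For an instantaneous plane source, C(x,t) = M/(n_e·A·√(4πDt)) · exp(−(x−vt)²/(4Dt)), with n_e·A the pore (flow) area.
Plume center vt = 0.0775 × 20.5 = 1.58875 m, so the well at 9.09 m is 7.50125 m downgradient of the peak.
√(4πDt) = 16.52 m, giving peak height M/(n_e·A·√(4πDt)) = 0.450/(0.37 × 264 × 16.52) = 0.0002789 kg/m³.
(x−vt)²/(4Dt) = (7.50125)²/(4 × 1.06 × 20.5) = 0.6474; exp(−0.6474) = 0.5234.
C = 0.0002789 × 0.5234 = 0.000146 kg/m³.

0.000146 kg/m³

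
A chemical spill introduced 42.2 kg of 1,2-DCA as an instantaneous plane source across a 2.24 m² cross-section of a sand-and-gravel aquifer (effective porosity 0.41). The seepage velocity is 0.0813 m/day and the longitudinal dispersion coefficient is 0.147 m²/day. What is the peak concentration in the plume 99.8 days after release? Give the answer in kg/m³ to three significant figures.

3.38 kg/m³

The peak of an instantaneous 1D plume sits at x = vt; there the Gaussian factor is 1 and C_max = M/(n_e·A·√(4πDt)), where n_e·A is the pore area the mass is dissolved in.
√(4πDt) = √(4π × 0.147 × 99.8) = 13.58 m, so C_max = 42.2/(0.41 × 2.24 × 13.58) = 3.38 kg/m³.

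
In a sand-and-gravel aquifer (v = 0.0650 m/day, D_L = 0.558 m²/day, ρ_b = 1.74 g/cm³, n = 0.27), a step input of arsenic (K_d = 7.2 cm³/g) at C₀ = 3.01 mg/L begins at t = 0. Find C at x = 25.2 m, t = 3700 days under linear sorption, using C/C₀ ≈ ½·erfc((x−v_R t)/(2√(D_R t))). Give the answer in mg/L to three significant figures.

0.0467 mg/L

Retardation factor R = 1 + ρ_b·K_d/n = 1 + 1.74 × 7.2/0.27 = 47.40.
Sorption retards both mechanisms: v_R = v/R = 0.001371 m/day, D_R = D/R = 0.01177 m²/day.
v_R·t = 0.001371 × 3700 = 5.0727 m; 2√(D_R t) = 13.20 m; argument = (25.2 − 5.0727)/13.20 = 1.525.
C = C₀ × ½·erfc(1.525) = 3.01 × 0.01552 = 0.0467 mg/L.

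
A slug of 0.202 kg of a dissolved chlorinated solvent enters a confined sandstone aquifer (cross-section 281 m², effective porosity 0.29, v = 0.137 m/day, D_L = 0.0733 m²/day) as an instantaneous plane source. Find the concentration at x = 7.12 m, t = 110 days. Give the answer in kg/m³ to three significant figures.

For an instantaneous plane source, C(x,t) = M/(n_e·A·√(4πDt)) · exp(−(x−vt)²/(4Dt)), with n_e·A the pore (flow) area.
Plume center vt = 0.137 × 110 = 15.07 m, so the well at 7.12 m is 7.95 m upgradient of the peak.
√(4πDt) = 10.07 m, giving peak height M/(n_e·A·√(4πDt)) = 0.202/(0.29 × 281 × 10.07) = 0.0002462 kg/m³.
(x−vt)²/(4Dt) = (-7.95)²/(4 × 0.0733 × 110) = 1.960; exp(−1.960) = 0.1409.
C = 0.0002462 × 0.1409 = 3.47e-05 kg/m³.

3.47e-05 kg/m³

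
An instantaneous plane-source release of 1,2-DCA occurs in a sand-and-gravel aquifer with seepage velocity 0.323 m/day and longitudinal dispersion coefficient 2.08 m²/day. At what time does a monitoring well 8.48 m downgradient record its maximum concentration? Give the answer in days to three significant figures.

13.0 days

For the 1D instantaneous-source solution, setting ∂C/∂t = 0 at fixed x gives v²t² + 2Dt − x² = 0, so t = (√(D² + v²x²) − D)/v².
√(D² + v²x²) = √(2.08² + 0.323² × 8.48²) = 3.439; v² = 0.104329.
t = (3.439 − 2.08)/0.104329 = 13.0 days (vs. the pure-advection estimate x/v = 26.3 d).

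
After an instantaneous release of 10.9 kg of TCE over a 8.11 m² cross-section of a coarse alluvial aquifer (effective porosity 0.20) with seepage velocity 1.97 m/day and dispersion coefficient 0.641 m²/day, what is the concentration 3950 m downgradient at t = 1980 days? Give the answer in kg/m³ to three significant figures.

For an instantaneous plane source, C(x,t) = M/(n_e·A·√(4πDt)) · exp(−(x−vt)²/(4Dt)), with n_e·A the pore (flow) area.
Plume center vt = 1.97 × 1980 = 3900.6 m, so the well at 3950 m is 49.4 m downgradient of the peak.
√(4πDt) = 126.3 m, giving peak height M/(n_e·A·√(4πDt)) = 10.9/(0.20 × 8.11 × 126.3) = 0.05321 kg/m³.
(x−vt)²/(4Dt) = (49.4)²/(4 × 0.641 × 1980) = 0.4807; exp(−0.4807) = 0.6184.
C = 0.05321 × 0.6184 = 0.0329 kg/m³.

0.0329 kg/m³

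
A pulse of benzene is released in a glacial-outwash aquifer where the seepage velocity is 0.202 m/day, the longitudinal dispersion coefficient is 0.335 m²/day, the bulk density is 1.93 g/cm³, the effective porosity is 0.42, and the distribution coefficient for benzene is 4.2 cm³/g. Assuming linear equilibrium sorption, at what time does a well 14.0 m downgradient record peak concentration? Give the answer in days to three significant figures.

Retardation factor R = 1 + ρ_b·K_d/n = 1 + 1.93 × 4.2/0.42 = 20.30.
Sorption retards both mechanisms: v_R = v/R = 0.009951 m/day, D_R = D/R = 0.01650 m²/day.
Peak time from v_R²t² + 2D_R t − x² = 0: t = (√(D_R² + v_R²x²) − D_R)/v_R².
√(D_R² + v_R²x²) = √(0.01650² + 0.009951² × 14.0²) = 0.1403; v_R² = 9.902e-05.
t = (0.1403 − 0.01650)/9.902e-05 = 1250 days.

1250 days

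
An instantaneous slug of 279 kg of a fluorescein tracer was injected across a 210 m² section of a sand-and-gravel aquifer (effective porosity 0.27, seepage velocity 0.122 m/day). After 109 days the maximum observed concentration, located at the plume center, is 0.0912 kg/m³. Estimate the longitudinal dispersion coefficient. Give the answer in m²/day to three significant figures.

At the plume center C_max = M/(n_e·A·√(4πDt)), so D = M²/(4πt·(n_e·A·C_max)²).
n_e·A·C_max = 0.27 × 210 × 0.0912 = 5.171 kg/m.
D = 279²/(4π × 109 × 5.171²) = 2.13 m²/day.

2.13 m²/day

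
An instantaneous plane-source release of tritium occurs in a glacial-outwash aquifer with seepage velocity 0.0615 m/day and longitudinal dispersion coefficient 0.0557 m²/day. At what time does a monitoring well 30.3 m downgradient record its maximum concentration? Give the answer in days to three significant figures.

For the 1D instantaneous-source solution, setting ∂C/∂t = 0 at fixed x gives v²t² + 2Dt − x² = 0, so t = (√(D² + v²x²) − D)/v².
√(D² + v²x²) = √(0.0557² + 0.0615² × 30.3²) = 1.864; v² = 0.00378225.
t = (1.864 − 0.0557)/0.00378225 = 478 days (vs. the pure-advection estimate x/v = 493 d).

478 days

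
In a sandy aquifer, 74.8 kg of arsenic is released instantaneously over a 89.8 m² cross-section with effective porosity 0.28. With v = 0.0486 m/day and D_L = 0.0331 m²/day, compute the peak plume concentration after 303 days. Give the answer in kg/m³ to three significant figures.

0.265 kg/m³

The peak of an instantaneous 1D plume sits at x = vt; there the Gaussian factor is 1 and C_max = M/(n_e·A·√(4πDt)), where n_e·A is the pore area the mass is dissolved in.
√(4πDt) = √(4π × 0.0331 × 303) = 11.23 m, so C_max = 74.8/(0.28 × 89.8 × 11.23) = 0.265 kg/m³.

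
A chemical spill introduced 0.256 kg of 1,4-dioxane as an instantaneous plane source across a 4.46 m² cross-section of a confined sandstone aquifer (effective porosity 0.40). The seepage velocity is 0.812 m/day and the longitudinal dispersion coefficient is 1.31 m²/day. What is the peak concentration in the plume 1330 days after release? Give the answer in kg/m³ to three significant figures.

0.000970 kg/m³

The peak of an instantaneous 1D plume sits at x = vt; there the Gaussian factor is 1 and C_max = M/(n_e·A·√(4πDt)), where n_e·A is the pore area the mass is dissolved in.
√(4πDt) = √(4π × 1.31 × 1330) = 148.0 m, so C_max = 0.256/(0.40 × 4.46 × 148.0) = 0.000970 kg/m³.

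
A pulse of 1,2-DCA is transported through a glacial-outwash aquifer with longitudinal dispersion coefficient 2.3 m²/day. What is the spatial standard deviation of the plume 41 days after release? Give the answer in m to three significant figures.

Dispersive spreading gives a Gaussian with σ² = 2Dt; advection only shifts the center.
σ = √(2 × 2.3 × 41) = 13.7 m.

13.7 m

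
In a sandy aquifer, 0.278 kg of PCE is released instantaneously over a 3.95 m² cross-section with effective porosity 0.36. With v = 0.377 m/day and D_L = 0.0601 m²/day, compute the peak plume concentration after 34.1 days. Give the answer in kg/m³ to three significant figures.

0.0385 kg/m³

The peak of an instantaneous 1D plume sits at x = vt; there the Gaussian factor is 1 and C_max = M/(n_e·A·√(4πDt)), where n_e·A is the pore area the mass is dissolved in.
√(4πDt) = √(4π × 0.0601 × 34.1) = 5.075 m, so C_max = 0.278/(0.36 × 3.95 × 5.075) = 0.0385 kg/m³.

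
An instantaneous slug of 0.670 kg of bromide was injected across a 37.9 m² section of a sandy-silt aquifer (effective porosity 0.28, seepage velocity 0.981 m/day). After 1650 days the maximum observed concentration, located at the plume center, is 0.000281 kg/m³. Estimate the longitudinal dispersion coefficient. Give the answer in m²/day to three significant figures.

At the plume center C_max = M/(n_e·A·√(4πDt)), so D = M²/(4πt·(n_e·A·C_max)²).
n_e·A·C_max = 0.28 × 37.9 × 0.000281 = 0.002982 kg/m.
D = 0.670²/(4π × 1650 × 0.002982²) = 2.43 m²/day.

2.43 m²/day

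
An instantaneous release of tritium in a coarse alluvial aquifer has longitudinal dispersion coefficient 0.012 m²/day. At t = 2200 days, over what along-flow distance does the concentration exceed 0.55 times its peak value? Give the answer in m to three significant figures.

15.9 m

The plume is Gaussian with σ = √(2Dt) = √(2 × 0.012 × 2200) = 7.266 m.
C/C_peak = exp(−Δx²/(2σ²)) = 0.55 ⇒ Δx = σ·√(−2 ln 0.55) = 7.266 × 1.093 = 7.942 m.
Width = 2Δx = 15.9 m.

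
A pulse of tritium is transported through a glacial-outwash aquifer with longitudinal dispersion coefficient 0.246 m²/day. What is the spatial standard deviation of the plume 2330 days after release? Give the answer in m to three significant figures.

33.9 m

Dispersive spreading gives a Gaussian with σ² = 2Dt; advection only shifts the center.
σ = √(2 × 0.246 × 2330) = 33.9 m.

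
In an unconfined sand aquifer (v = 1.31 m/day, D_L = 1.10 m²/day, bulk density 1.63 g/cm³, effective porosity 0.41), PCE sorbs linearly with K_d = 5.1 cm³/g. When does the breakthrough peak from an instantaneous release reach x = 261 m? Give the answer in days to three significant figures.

4230 days

Retardation factor R = 1 + ρ_b·K_d/n = 1 + 1.63 × 5.1/0.41 = 21.28.
Sorption retards both mechanisms: v_R = v/R = 0.06156 m/day, D_R = D/R = 0.05169 m²/day.
Peak time from v_R²t² + 2D_R t − x² = 0: t = (√(D_R² + v_R²x²) − D_R)/v_R².
√(D_R² + v_R²x²) = √(0.05169² + 0.06156² × 261²) = 16.07; v_R² = 0.003790.
t = (16.07 − 0.05169)/0.003790 = 4230 days.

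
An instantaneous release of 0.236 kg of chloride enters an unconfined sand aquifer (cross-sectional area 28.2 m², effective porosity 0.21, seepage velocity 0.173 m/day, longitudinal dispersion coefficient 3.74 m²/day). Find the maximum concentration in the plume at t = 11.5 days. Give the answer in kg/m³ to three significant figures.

The peak of an instantaneous 1D plume sits at x = vt; there the Gaussian factor is 1 and C_max = M/(n_e·A·√(4πDt)), where n_e·A is the pore area the mass is dissolved in.
√(4πDt) = √(4π × 3.74 × 11.5) = 23.25 m, so C_max = 0.236/(0.21 × 28.2 × 23.25) = 0.00171 kg/m³.

0.00171 kg/m³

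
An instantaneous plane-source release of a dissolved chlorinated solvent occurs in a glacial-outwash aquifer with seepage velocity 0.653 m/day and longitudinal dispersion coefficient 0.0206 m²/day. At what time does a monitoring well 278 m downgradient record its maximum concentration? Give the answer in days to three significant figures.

426 days

For the 1D instantaneous-source solution, setting ∂C/∂t = 0 at fixed x gives v²t² + 2Dt − x² = 0, so t = (√(D² + v²x²) − D)/v².
√(D² + v²x²) = √(0.0206² + 0.653² × 278²) = 181.5; v² = 0.426409.
t = (181.5 − 0.0206)/0.426409 = 426 days (vs. the pure-advection estimate x/v = 426 d).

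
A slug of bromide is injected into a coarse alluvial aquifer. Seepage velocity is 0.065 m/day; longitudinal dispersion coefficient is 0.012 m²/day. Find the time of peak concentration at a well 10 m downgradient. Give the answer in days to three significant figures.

151 days

For the 1D instantaneous-source solution, setting ∂C/∂t = 0 at fixed x gives v²t² + 2Dt − x² = 0, so t = (√(D² + v²x²) − D)/v².
√(D² + v²x²) = √(0.012² + 0.065² × 10²) = 0.6501; v² = 0.004225.
t = (0.6501 − 0.012)/0.004225 = 151 days (vs. the pure-advection estimate x/v = 154 d).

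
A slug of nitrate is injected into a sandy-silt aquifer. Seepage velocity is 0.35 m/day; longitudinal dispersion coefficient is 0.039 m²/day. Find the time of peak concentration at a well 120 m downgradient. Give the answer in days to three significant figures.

343 days

For the 1D instantaneous-source solution, setting ∂C/∂t = 0 at fixed x gives v²t² + 2Dt − x² = 0, so t = (√(D² + v²x²) − D)/v².
√(D² + v²x²) = √(0.039² + 0.35² × 120²) = 42.00; v² = 0.1225.
t = (42.00 − 0.039)/0.1225 = 343 days (vs. the pure-advection estimate x/v = 343 d).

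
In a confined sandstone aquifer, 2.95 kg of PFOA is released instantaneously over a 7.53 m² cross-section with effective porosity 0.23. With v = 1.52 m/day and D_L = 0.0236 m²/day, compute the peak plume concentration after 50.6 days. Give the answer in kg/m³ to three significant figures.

0.440 kg/m³

The peak of an instantaneous 1D plume sits at x = vt; there the Gaussian factor is 1 and C_max = M/(n_e·A·√(4πDt)), where n_e·A is the pore area the mass is dissolved in.
√(4πDt) = √(4π × 0.0236 × 50.6) = 3.874 m, so C_max = 2.95/(0.23 × 7.53 × 3.874) = 0.440 kg/m³.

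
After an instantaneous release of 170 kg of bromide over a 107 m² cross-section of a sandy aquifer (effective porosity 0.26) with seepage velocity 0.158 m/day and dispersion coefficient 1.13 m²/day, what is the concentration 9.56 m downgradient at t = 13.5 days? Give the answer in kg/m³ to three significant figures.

For an instantaneous plane source, C(x,t) = M/(n_e·A·√(4πDt)) · exp(−(x−vt)²/(4Dt)), with n_e·A the pore (flow) area.
Plume center vt = 0.158 × 13.5 = 2.133 m, so the well at 9.56 m is 7.427 m downgradient of the peak.
√(4πDt) = 13.85 m, giving peak height M/(n_e·A·√(4πDt)) = 170/(0.26 × 107 × 13.85) = 0.4412 kg/m³.
(x−vt)²/(4Dt) = (7.427)²/(4 × 1.13 × 13.5) = 0.9040; exp(−0.9040) = 0.4049.
C = 0.4412 × 0.4049 = 0.179 kg/m³.

0.179 kg/m³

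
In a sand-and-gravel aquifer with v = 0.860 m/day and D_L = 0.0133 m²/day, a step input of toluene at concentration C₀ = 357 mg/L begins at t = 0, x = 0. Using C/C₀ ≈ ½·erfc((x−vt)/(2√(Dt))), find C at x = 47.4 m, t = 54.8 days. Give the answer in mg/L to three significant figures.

For a continuous step input, C/C₀ ≈ ½·erfc((x−vt)/(2√(Dt))).
vt = 0.860 × 54.8 = 47.128 m and 2√(Dt) = 2√(0.0133 × 54.8) = 1.707 m.
Argument (x−vt)/(2√(Dt)) = (47.4 − 47.128)/1.707 = 0.1593; ½·erfc(0.1593) = 0.4109.
C = 357 × 0.4109 = 147 mg/L.

147 mg/L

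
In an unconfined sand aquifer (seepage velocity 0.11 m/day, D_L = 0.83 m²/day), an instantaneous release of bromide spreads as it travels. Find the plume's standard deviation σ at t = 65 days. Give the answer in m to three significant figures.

10.4 m

Dispersive spreading gives a Gaussian with σ² = 2Dt; advection only shifts the center.
σ = √(2 × 0.83 × 65) = 10.4 m.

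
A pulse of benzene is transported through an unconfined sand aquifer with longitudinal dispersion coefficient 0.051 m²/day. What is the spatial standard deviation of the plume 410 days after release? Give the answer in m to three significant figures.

6.47 m

Dispersive spreading gives a Gaussian with σ² = 2Dt; advection only shifts the center.
σ = √(2 × 0.051 × 410) = 6.47 m.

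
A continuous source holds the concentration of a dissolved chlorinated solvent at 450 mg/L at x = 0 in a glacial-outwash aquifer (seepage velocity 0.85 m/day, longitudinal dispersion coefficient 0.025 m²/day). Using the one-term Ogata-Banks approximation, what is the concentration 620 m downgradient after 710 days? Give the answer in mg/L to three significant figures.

For a continuous step input, C/C₀ ≈ ½·erfc((x−vt)/(2√(Dt))).
vt = 0.85 × 710 = 603.5 m and 2√(Dt) = 2√(0.025 × 710) = 8.426 m.
Argument (x−vt)/(2√(Dt)) = (620 − 603.5)/8.426 = 1.958; ½·erfc(1.958) = 0.002811.
C = 450 × 0.002811 = 1.26 mg/L.

1.26 mg/L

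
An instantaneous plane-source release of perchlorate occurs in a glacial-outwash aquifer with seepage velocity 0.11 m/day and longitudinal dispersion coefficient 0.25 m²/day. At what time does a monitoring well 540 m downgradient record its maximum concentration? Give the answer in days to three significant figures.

For the 1D instantaneous-source solution, setting ∂C/∂t = 0 at fixed x gives v²t² + 2Dt − x² = 0, so t = (√(D² + v²x²) − D)/v².
√(D² + v²x²) = √(0.25² + 0.11² × 540²) = 59.40; v² = 0.0121.
t = (59.40 − 0.25)/0.0121 = 4890 days (vs. the pure-advection estimate x/v = 4910 d).

4890 days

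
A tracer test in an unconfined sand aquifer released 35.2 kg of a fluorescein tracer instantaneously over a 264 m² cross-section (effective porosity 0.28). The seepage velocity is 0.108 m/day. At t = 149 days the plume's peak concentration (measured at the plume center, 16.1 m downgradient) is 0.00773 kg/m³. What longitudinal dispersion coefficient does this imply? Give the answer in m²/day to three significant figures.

At the plume center C_max = M/(n_e·A·√(4πDt)), so D = M²/(4πt·(n_e·A·C_max)²).
n_e·A·C_max = 0.28 × 264 × 0.00773 = 0.5714 kg/m.
D = 35.2²/(4π × 149 × 0.5714²) = 2.03 m²/day.

2.03 m²/day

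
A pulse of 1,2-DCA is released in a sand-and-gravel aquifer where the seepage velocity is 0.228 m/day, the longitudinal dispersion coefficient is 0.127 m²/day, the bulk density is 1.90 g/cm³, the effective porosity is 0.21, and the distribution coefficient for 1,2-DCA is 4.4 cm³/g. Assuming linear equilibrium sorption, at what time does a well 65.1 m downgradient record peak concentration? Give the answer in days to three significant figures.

Retardation factor R = 1 + ρ_b·K_d/n = 1 + 1.90 × 4.4/0.21 = 40.81.
Sorption retards both mechanisms: v_R = v/R = 0.005587 m/day, D_R = D/R = 0.003112 m²/day.
Peak time from v_R²t² + 2D_R t − x² = 0: t = (√(D_R² + v_R²x²) − D_R)/v_R².
√(D_R² + v_R²x²) = √(0.003112² + 0.005587² × 65.1²) = 0.3637; v_R² = 3.121e-05.
t = (0.3637 − 0.003112)/3.121e-05 = 11600 days.

11600 days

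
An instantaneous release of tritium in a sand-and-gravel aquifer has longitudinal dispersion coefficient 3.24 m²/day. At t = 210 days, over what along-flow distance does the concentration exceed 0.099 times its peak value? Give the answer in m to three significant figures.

The plume is Gaussian with σ = √(2Dt) = √(2 × 3.24 × 210) = 36.89 m.
C/C_peak = exp(−Δx²/(2σ²)) = 0.099 ⇒ Δx = σ·√(−2 ln 0.099) = 36.89 × 2.151 = 79.35 m.
Width = 2Δx = 159 m.

159 m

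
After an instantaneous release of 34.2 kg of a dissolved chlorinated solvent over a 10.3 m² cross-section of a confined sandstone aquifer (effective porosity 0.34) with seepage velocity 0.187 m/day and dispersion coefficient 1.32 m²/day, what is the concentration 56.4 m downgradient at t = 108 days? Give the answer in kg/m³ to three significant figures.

0.0232 kg/m³

For an instantaneous plane source, C(x,t) = M/(n_e·A·√(4πDt)) · exp(−(x−vt)²/(4Dt)), with n_e·A the pore (flow) area.
Plume center vt = 0.187 × 108 = 20.196 m, so the well at 56.4 m is 36.204 m downgradient of the peak.
√(4πDt) = 42.33 m, giving peak height M/(n_e·A·√(4πDt)) = 34.2/(0.34 × 10.3 × 42.33) = 0.2307 kg/m³.
(x−vt)²/(4Dt) = (36.204)²/(4 × 1.32 × 108) = 2.299; exp(−2.299) = 0.1004.
C = 0.2307 × 0.1004 = 0.0232 kg/m³.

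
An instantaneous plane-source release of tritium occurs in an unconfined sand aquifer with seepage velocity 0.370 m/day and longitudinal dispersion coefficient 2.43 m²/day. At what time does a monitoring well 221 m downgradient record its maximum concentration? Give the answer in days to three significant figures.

580 days

For the 1D instantaneous-source solution, setting ∂C/∂t = 0 at fixed x gives v²t² + 2Dt − x² = 0, so t = (√(D² + v²x²) − D)/v².
√(D² + v²x²) = √(2.43² + 0.370² × 221²) = 81.81; v² = 0.1369.
t = (81.81 − 2.43)/0.1369 = 580 days (vs. the pure-advection estimate x/v = 597 d).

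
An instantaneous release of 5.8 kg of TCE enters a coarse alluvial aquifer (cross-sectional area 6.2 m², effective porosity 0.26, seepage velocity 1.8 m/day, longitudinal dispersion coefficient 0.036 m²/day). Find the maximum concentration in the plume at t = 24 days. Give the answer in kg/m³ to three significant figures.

The peak of an instantaneous 1D plume sits at x = vt; there the Gaussian factor is 1 and C_max = M/(n_e·A·√(4πDt)), where n_e·A is the pore area the mass is dissolved in.
√(4πDt) = √(4π × 0.036 × 24) = 3.295 m, so C_max = 5.8/(0.26 × 6.2 × 3.295) = 1.09 kg/m³.

1.09 kg/m³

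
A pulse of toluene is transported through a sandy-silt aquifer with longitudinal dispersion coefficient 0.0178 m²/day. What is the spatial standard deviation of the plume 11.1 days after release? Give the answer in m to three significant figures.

Dispersive spreading gives a Gaussian with σ² = 2Dt; advection only shifts the center.
σ = √(2 × 0.0178 × 11.1) = 0.629 m.

0.629 m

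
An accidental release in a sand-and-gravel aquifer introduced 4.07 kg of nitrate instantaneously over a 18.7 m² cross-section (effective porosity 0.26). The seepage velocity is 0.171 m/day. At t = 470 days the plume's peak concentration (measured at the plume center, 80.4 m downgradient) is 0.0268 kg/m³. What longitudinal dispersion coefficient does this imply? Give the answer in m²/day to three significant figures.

At the plume center C_max = M/(n_e·A·√(4πDt)), so D = M²/(4πt·(n_e·A·C_max)²).
n_e·A·C_max = 0.26 × 18.7 × 0.0268 = 0.1303 kg/m.
D = 4.07²/(4π × 470 × 0.1303²) = 0.165 m²/day.

0.165 m²/day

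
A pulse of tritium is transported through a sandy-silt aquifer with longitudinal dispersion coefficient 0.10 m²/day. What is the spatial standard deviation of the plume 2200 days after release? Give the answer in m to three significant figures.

21.0 m

Dispersive spreading gives a Gaussian with σ² = 2Dt; advection only shifts the center.
σ = √(2 × 0.10 × 2200) = 21.0 m.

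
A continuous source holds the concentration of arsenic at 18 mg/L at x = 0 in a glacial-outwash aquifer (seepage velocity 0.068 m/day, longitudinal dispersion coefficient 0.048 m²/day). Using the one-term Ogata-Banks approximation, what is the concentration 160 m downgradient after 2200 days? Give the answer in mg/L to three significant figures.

For a continuous step input, C/C₀ ≈ ½·erfc((x−vt)/(2√(Dt))).
vt = 0.068 × 2200 = 149.6 m and 2√(Dt) = 2√(0.048 × 2200) = 20.55 m.
Argument (x−vt)/(2√(Dt)) = (160 − 149.6)/20.55 = 0.5061; ½·erfc(0.5061) = 0.2371.
C = 18 × 0.2371 = 4.27 mg/L.

4.27 mg/L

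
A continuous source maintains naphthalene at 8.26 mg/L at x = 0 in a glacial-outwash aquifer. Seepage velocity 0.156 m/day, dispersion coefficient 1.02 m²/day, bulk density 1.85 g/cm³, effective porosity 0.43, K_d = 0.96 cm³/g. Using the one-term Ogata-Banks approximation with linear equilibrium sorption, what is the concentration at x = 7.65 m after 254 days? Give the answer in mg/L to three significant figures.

Retardation factor R = 1 + ρ_b·K_d/n = 1 + 1.85 × 0.96/0.43 = 5.130.
Sorption retards both mechanisms: v_R = v/R = 0.03041 m/day, D_R = D/R = 0.1988 m²/day.
v_R·t = 0.03041 × 254 = 7.72414 m; 2√(D_R t) = 14.21 m; argument = (7.65 − 7.72414)/14.21 = -0.005217.
C = C₀ × ½·erfc(-0.005217) = 8.26 × 0.5029 = 4.15 mg/L.

4.15 mg/L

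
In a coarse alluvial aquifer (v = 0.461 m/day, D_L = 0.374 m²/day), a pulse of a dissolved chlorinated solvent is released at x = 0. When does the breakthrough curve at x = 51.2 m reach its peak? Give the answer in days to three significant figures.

109 days

For the 1D instantaneous-source solution, setting ∂C/∂t = 0 at fixed x gives v²t² + 2Dt − x² = 0, so t = (√(D² + v²x²) − D)/v².
√(D² + v²x²) = √(0.374² + 0.461² × 51.2²) = 23.61; v² = 0.212521.
t = (23.61 − 0.374)/0.212521 = 109 days (vs. the pure-advection estimate x/v = 111 d).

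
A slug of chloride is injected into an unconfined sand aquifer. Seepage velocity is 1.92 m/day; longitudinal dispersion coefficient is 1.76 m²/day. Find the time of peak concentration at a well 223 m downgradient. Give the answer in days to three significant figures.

116 days

For the 1D instantaneous-source solution, setting ∂C/∂t = 0 at fixed x gives v²t² + 2Dt − x² = 0, so t = (√(D² + v²x²) − D)/v².
√(D² + v²x²) = √(1.76² + 1.92² × 223²) = 428.2; v² = 3.6864.
t = (428.2 − 1.76)/3.6864 = 116 days (vs. the pure-advection estimate x/v = 116 d).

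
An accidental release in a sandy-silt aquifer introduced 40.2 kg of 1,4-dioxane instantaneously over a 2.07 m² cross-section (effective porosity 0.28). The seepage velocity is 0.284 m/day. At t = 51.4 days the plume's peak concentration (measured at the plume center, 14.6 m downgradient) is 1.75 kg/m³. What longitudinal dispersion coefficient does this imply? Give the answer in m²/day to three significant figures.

At the plume center C_max = M/(n_e·A·√(4πDt)), so D = M²/(4πt·(n_e·A·C_max)²).
n_e·A·C_max = 0.28 × 2.07 × 1.75 = 1.014 kg/m.
D = 40.2²/(4π × 51.4 × 1.014²) = 2.43 m²/day.

2.43 m²/day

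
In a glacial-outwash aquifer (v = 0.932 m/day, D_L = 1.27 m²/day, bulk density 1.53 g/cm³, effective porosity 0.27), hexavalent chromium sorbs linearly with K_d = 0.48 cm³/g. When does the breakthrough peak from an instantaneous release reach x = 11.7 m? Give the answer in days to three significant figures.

41.6 days

Retardation factor R = 1 + ρ_b·K_d/n = 1 + 1.53 × 0.48/0.27 = 3.720.
Sorption retards both mechanisms: v_R = v/R = 0.2505 m/day, D_R = D/R = 0.3414 m²/day.
Peak time from v_R²t² + 2D_R t − x² = 0: t = (√(D_R² + v_R²x²) − D_R)/v_R².
√(D_R² + v_R²x²) = √(0.3414² + 0.2505² × 11.7²) = 2.951; v_R² = 0.06275.
t = (2.951 − 0.3414)/0.06275 = 41.6 days.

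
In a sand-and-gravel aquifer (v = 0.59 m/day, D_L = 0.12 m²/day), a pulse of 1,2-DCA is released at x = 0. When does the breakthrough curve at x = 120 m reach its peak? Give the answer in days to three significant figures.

203 days

For the 1D instantaneous-source solution, setting ∂C/∂t = 0 at fixed x gives v²t² + 2Dt − x² = 0, so t = (√(D² + v²x²) − D)/v².
√(D² + v²x²) = √(0.12² + 0.59² × 120²) = 70.80; v² = 0.3481.
t = (70.80 − 0.12)/0.3481 = 203 days (vs. the pure-advection estimate x/v = 203 d).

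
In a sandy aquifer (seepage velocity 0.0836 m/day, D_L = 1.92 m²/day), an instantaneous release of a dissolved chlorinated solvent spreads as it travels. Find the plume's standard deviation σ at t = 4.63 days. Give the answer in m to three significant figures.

Dispersive spreading gives a Gaussian with σ² = 2Dt; advection only shifts the center.
σ = √(2 × 1.92 × 4.63) = 4.22 m.

4.22 m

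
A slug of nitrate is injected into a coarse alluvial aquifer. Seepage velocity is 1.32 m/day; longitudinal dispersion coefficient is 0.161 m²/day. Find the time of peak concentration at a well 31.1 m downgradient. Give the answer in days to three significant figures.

23.5 days

For the 1D instantaneous-source solution, setting ∂C/∂t = 0 at fixed x gives v²t² + 2Dt − x² = 0, so t = (√(D² + v²x²) − D)/v².
√(D² + v²x²) = √(0.161² + 1.32² × 31.1²) = 41.05; v² = 1.7424.
t = (41.05 − 0.161)/1.7424 = 23.5 days (vs. the pure-advection estimate x/v = 23.6 d).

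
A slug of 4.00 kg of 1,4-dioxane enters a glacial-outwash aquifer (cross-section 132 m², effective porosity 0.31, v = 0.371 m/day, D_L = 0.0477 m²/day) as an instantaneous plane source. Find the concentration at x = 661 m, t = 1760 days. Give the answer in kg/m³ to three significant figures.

0.00248 kg/m³

For an instantaneous plane source, C(x,t) = M/(n_e·A·√(4πDt)) · exp(−(x−vt)²/(4Dt)), with n_e·A the pore (flow) area.
Plume center vt = 0.371 × 1760 = 652.96 m, so the well at 661 m is 8.04 m downgradient of the peak.
√(4πDt) = 32.48 m, giving peak height M/(n_e·A·√(4πDt)) = 4.00/(0.31 × 132 × 32.48) = 0.003010 kg/m³.
(x−vt)²/(4Dt) = (8.04)²/(4 × 0.0477 × 1760) = 0.1925; exp(−0.1925) = 0.8249.
C = 0.003010 × 0.8249 = 0.00248 kg/m³.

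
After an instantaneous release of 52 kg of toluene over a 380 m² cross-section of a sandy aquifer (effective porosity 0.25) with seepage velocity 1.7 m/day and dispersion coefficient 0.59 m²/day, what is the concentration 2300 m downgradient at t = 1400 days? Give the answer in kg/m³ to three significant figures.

0.000774 kg/m³

For an instantaneous plane source, C(x,t) = M/(n_e·A·√(4πDt)) · exp(−(x−vt)²/(4Dt)), with n_e·A the pore (flow) area.
Plume center vt = 1.7 × 1400 = 2380 m, so the well at 2300 m is 80 m upgradient of the peak.
√(4πDt) = 101.9 m, giving peak height M/(n_e·A·√(4πDt)) = 52/(0.25 × 380 × 101.9) = 0.005372 kg/m³.
(x−vt)²/(4Dt) = (-80)²/(4 × 0.59 × 1400) = 1.937; exp(−1.937) = 0.1441.
C = 0.005372 × 0.1441 = 0.000774 kg/m³.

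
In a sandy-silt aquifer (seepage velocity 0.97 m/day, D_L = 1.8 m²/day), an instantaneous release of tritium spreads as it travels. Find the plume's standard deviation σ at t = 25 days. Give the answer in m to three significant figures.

Dispersive spreading gives a Gaussian with σ² = 2Dt; advection only shifts the center.
σ = √(2 × 1.8 × 25) = 9.49 m.

9.49 m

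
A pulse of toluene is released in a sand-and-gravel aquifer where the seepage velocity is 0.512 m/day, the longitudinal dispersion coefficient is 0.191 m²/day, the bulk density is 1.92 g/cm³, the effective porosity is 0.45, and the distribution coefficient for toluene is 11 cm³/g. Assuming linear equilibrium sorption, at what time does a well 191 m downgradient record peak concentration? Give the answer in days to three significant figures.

17800 days

Retardation factor R = 1 + ρ_b·K_d/n = 1 + 1.92 × 11/0.45 = 47.93.
Sorption retards both mechanisms: v_R = v/R = 0.01068 m/day, D_R = D/R = 0.003985 m²/day.
Peak time from v_R²t² + 2D_R t − x² = 0: t = (√(D_R² + v_R²x²) − D_R)/v_R².
√(D_R² + v_R²x²) = √(0.003985² + 0.01068² × 191²) = 2.040; v_R² = 0.0001141.
t = (2.040 − 0.003985)/0.0001141 = 17800 days.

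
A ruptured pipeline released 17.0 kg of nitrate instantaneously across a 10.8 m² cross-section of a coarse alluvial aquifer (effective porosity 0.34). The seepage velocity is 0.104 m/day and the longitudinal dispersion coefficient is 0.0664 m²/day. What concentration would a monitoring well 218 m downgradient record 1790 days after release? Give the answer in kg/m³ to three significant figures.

0.0142 kg/m³

For an instantaneous plane source, C(x,t) = M/(n_e·A·√(4πDt)) · exp(−(x−vt)²/(4Dt)), with n_e·A the pore (flow) area.
Plume center vt = 0.104 × 1790 = 186.16 m, so the well at 218 m is 31.84 m downgradient of the peak.
√(4πDt) = 38.65 m, giving peak height M/(n_e·A·√(4πDt)) = 17.0/(0.34 × 10.8 × 38.65) = 0.1198 kg/m³.
(x−vt)²/(4Dt) = (31.84)²/(4 × 0.0664 × 1790) = 2.132; exp(−2.132) = 0.1186.
C = 0.1198 × 0.1186 = 0.0142 kg/m³.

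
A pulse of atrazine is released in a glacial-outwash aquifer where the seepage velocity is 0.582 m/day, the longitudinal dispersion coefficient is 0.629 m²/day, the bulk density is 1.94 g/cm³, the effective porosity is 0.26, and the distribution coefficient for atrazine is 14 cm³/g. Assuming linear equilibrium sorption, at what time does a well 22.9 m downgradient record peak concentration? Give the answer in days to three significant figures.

3960 days

Retardation factor R = 1 + ρ_b·K_d/n = 1 + 1.94 × 14/0.26 = 105.5.
Sorption retards both mechanisms: v_R = v/R = 0.005517 m/day, D_R = D/R = 0.005962 m²/day.
Peak time from v_R²t² + 2D_R t − x² = 0: t = (√(D_R² + v_R²x²) − D_R)/v_R².
√(D_R² + v_R²x²) = √(0.005962² + 0.005517² × 22.9²) = 0.1265; v_R² = 3.044e-05.
t = (0.1265 − 0.005962)/3.044e-05 = 3960 days.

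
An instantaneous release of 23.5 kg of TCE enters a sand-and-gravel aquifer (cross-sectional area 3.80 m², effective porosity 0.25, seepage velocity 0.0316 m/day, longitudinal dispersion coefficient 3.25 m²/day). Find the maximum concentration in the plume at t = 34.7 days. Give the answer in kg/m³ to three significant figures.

0.657 kg/m³

The peak of an instantaneous 1D plume sits at x = vt; there the Gaussian factor is 1 and C_max = M/(n_e·A·√(4πDt)), where n_e·A is the pore area the mass is dissolved in.
√(4πDt) = √(4π × 3.25 × 34.7) = 37.65 m, so C_max = 23.5/(0.25 × 3.80 × 37.65) = 0.657 kg/m³.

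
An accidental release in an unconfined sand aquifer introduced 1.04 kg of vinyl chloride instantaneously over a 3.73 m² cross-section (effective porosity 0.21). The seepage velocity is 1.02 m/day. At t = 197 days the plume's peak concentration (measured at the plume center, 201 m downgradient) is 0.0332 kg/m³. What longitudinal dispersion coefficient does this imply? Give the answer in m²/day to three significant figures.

0.646 m²/day

At the plume center C_max = M/(n_e·A·√(4πDt)), so D = M²/(4πt·(n_e·A·C_max)²).
n_e·A·C_max = 0.21 × 3.73 × 0.0332 = 0.02601 kg/m.
D = 1.04²/(4π × 197 × 0.02601²) = 0.646 m²/day.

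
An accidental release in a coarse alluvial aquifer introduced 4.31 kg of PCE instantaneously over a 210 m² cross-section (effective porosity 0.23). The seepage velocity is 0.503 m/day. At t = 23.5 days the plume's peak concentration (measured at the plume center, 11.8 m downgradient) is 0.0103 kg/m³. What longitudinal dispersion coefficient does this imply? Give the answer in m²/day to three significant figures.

At the plume center C_max = M/(n_e·A·√(4πDt)), so D = M²/(4πt·(n_e·A·C_max)²).
n_e·A·C_max = 0.23 × 210 × 0.0103 = 0.4975 kg/m.
D = 4.31²/(4π × 23.5 × 0.4975²) = 0.254 m²/day.

0.254 m²/day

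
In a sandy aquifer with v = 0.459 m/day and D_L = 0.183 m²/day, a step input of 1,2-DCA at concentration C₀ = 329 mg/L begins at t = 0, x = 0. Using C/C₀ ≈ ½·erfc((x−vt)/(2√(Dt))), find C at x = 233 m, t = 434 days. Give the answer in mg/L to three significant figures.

For a continuous step input, C/C₀ ≈ ½·erfc((x−vt)/(2√(Dt))).
vt = 0.459 × 434 = 199.206 m and 2√(Dt) = 2√(0.183 × 434) = 17.82 m.
Argument (x−vt)/(2√(Dt)) = (233 − 199.206)/17.82 = 1.896; ½·erfc(1.896) = 0.003666.
C = 329 × 0.003666 = 1.21 mg/L.

1.21 mg/L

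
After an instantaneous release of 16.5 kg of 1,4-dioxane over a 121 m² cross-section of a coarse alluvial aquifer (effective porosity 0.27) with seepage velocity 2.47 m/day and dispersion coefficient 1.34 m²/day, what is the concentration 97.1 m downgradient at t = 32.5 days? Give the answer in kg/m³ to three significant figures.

0.00425 kg/m³

For an instantaneous plane source, C(x,t) = M/(n_e·A·√(4πDt)) · exp(−(x−vt)²/(4Dt)), with n_e·A the pore (flow) area.
Plume center vt = 2.47 × 32.5 = 80.275 m, so the well at 97.1 m is 16.825 m downgradient of the peak.
√(4πDt) = 23.39 m, giving peak height M/(n_e·A·√(4πDt)) = 16.5/(0.27 × 121 × 23.39) = 0.02159 kg/m³.
(x−vt)²/(4Dt) = (16.825)²/(4 × 1.34 × 32.5) = 1.625; exp(−1.625) = 0.1969.
C = 0.02159 × 0.1969 = 0.00425 kg/m³.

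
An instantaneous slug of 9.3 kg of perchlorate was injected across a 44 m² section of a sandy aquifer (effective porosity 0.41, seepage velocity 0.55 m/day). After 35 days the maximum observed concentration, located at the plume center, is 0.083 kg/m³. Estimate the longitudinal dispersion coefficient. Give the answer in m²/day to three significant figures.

0.0877 m²/day

At the plume center C_max = M/(n_e·A·√(4πDt)), so D = M²/(4πt·(n_e·A·C_max)²).
n_e·A·C_max = 0.41 × 44 × 0.083 = 1.497 kg/m.
D = 9.3²/(4π × 35 × 1.497²) = 0.0877 m²/day.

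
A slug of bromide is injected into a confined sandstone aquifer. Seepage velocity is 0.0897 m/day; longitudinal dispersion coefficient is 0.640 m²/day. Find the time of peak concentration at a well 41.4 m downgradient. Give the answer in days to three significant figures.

389 days

For the 1D instantaneous-source solution, setting ∂C/∂t = 0 at fixed x gives v²t² + 2Dt − x² = 0, so t = (√(D² + v²x²) − D)/v².
√(D² + v²x²) = √(0.640² + 0.0897² × 41.4²) = 3.768; v² = 0.00804609.
t = (3.768 − 0.640)/0.00804609 = 389 days (vs. the pure-advection estimate x/v = 462 d).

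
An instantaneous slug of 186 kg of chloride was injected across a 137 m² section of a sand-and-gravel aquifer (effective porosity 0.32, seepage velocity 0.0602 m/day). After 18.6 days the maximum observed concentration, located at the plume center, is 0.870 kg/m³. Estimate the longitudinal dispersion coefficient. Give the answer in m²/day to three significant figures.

At the plume center C_max = M/(n_e·A·√(4πDt)), so D = M²/(4πt·(n_e·A·C_max)²).
n_e·A·C_max = 0.32 × 137 × 0.870 = 38.14 kg/m.
D = 186²/(4π × 18.6 × 38.14²) = 0.102 m²/day.

0.102 m²/day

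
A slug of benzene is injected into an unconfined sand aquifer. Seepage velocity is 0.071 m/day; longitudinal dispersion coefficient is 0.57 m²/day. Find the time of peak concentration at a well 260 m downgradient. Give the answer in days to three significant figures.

3550 days

For the 1D instantaneous-source solution, setting ∂C/∂t = 0 at fixed x gives v²t² + 2Dt − x² = 0, so t = (√(D² + v²x²) − D)/v².
√(D² + v²x²) = √(0.57² + 0.071² × 260²) = 18.47; v² = 0.005041.
t = (18.47 − 0.57)/0.005041 = 3550 days (vs. the pure-advection estimate x/v = 3660 d).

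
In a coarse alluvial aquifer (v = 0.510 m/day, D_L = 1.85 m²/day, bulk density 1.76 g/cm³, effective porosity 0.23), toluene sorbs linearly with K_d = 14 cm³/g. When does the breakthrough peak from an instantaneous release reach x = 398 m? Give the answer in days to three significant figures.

83600 days

Retardation factor R = 1 + ρ_b·K_d/n = 1 + 1.76 × 14/0.23 = 108.1.
Sorption retards both mechanisms: v_R = v/R = 0.004718 m/day, D_R = D/R = 0.01711 m²/day.
Peak time from v_R²t² + 2D_R t − x² = 0: t = (√(D_R² + v_R²x²) − D_R)/v_R².
√(D_R² + v_R²x²) = √(0.01711² + 0.004718² × 398²) = 1.878; v_R² = 2.226e-05.
t = (1.878 − 0.01711)/2.226e-05 = 83600 days.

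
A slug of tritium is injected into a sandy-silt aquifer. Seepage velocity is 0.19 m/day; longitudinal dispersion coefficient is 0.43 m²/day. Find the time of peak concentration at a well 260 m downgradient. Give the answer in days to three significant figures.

For the 1D instantaneous-source solution, setting ∂C/∂t = 0 at fixed x gives v²t² + 2Dt − x² = 0, so t = (√(D² + v²x²) − D)/v².
√(D² + v²x²) = √(0.43² + 0.19² × 260²) = 49.40; v² = 0.0361.
t = (49.40 − 0.43)/0.0361 = 1360 days (vs. the pure-advection estimate x/v = 1370 d).

1360 days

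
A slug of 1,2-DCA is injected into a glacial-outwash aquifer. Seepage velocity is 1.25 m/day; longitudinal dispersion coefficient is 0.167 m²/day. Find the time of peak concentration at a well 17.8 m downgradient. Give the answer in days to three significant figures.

For the 1D instantaneous-source solution, setting ∂C/∂t = 0 at fixed x gives v²t² + 2Dt − x² = 0, so t = (√(D² + v²x²) − D)/v².
√(D² + v²x²) = √(0.167² + 1.25² × 17.8²) = 22.25; v² = 1.5625.
t = (22.25 − 0.167)/1.5625 = 14.1 days (vs. the pure-advection estimate x/v = 14.2 d).

14.1 days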